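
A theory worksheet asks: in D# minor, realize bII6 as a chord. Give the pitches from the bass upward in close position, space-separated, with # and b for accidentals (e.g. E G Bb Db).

Scale degree 2 in D# minor is E#; lowering it a half step gives E. bII6 is the Neapolitan sixth — a major triad on the lowered second degree, here in its customary first inversion.
So the chord is E-G#-B, a major triad.
With the 6 figure the chord is in first inversion; from the bass G# upward in close position it reads G#-B-E.

G# B E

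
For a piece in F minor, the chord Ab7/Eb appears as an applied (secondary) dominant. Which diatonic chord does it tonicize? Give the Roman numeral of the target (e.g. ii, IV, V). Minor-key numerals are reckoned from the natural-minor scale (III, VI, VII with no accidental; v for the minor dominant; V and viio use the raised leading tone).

VI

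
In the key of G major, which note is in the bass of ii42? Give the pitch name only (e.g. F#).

ii in G major has root A; the chord is A-C-E-G.
The figure 42 means third inversion — the seventh is in the bass.

G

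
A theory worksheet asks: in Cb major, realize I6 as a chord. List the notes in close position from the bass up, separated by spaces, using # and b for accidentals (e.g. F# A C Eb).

In Cb major, scale degree 1 is Cb, and the diatonic chord built there is a major triad.
That chord is spelled Cb-Eb-Gb.
With the 6 figure the chord is in first inversion; from the bass Eb upward in close position it reads Eb-Gb-Cb.

Eb Gb Cb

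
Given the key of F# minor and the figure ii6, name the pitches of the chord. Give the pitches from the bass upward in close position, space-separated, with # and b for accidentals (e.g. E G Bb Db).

ii6 is the minor supertonic, borrowed from the parallel major (the Dorian ii). In F# minor that root is G#.
So the chord is G#-B-D#, a minor triad.
With the 6 figure the chord is in first inversion; from the bass B upward in close position it reads B-D#-G#.

B D# G#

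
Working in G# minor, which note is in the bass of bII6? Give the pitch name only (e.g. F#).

C#

bII in G# minor has root A; the chord is A-C#-E.
The figure 6 means first inversion — the third is in the bass.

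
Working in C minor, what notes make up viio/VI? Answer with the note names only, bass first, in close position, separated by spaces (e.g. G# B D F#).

The slash marks an applied leading-tone chord: viio of VI. In C minor, VI is Ab, so the leading tone to it is G, a half step below.
Building a diminished triad on G gives G-Bb-Db.

G Bb Db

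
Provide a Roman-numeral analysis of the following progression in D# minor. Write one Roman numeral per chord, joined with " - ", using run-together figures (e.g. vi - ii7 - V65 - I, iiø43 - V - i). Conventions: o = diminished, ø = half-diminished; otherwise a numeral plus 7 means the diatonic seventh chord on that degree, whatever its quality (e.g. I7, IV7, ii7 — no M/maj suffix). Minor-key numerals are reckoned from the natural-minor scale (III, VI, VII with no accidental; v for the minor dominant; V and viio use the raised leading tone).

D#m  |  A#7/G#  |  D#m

D#m has root D#, degree 1 in D# minor, so i.
A#7/G#: dominant seventh chord on A# = scale degree 5 → V42.
D#m: minor triad on D# = scale degree 1 → i.

i - V42 - i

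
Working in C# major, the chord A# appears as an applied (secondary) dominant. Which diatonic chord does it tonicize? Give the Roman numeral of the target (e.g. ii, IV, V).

The chord is a major triad on A#.
A dominant resolves down a perfect fifth: A# → D#. In C# major, D# is scale degree 2, i.e. ii.

ii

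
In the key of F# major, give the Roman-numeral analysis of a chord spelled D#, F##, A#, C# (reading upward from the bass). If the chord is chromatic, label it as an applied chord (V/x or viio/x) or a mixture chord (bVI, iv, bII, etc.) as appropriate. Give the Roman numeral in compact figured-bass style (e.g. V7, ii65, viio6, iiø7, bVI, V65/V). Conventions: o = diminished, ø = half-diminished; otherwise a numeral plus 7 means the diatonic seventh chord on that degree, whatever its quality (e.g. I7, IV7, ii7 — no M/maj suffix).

Stacked in thirds the chord is D#-F##-A#-C#: a dominant seventh chord on D#.
D# is not a diatonic chord root with this quality in F# major, but it lies a perfect fifth above G# (ii), so the chord functions as an applied dominant of ii.

V7/ii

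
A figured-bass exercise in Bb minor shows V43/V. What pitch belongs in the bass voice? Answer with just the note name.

The applied chord V43/V is rooted on C: C-E-G-Bb.
The figure 43 means second inversion — the fifth is in the bass.

G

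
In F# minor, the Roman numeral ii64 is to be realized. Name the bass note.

D#

ii in F# minor has root G#; the chord is G#-B-D#.
The figure 64 means second inversion — the fifth is in the bass.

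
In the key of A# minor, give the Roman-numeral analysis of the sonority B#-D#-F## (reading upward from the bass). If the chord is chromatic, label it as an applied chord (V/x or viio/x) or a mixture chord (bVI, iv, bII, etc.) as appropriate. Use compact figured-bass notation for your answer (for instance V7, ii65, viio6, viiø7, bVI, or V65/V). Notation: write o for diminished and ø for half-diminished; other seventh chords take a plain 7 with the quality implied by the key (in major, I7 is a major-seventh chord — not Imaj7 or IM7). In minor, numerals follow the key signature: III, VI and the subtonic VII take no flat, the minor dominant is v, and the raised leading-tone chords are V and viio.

The pitches B#-D#-F## form a minor triad rooted on B#.
B# is the second degree of A# minor. This is the minor supertonic, borrowed from the parallel major (the Dorian ii).

ii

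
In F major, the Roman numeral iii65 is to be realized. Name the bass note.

C

iii in F major has root A; the chord is A-C-E-G.
The figure 65 means first inversion — the third is in the bass.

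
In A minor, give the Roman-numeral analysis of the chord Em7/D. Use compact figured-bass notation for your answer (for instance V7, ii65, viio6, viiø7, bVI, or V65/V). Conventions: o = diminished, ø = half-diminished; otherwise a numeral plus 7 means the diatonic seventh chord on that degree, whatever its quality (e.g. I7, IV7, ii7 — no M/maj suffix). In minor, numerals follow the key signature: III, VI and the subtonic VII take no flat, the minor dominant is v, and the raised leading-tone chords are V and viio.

v42

Stacked in thirds the chord is E-G-B-D: a minor seventh chord on E.
In A minor, E is the dominant; the diatonic minor seventh chord there is v7.
With D in the bass the chord is in third inversion, so the figured bass is 42.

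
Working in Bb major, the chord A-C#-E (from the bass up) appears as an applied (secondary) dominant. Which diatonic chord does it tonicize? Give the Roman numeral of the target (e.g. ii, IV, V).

The chord is a major triad on A.
A dominant resolves down a perfect fifth: A → D. In Bb major, D is scale degree 3, i.e. iii.

iii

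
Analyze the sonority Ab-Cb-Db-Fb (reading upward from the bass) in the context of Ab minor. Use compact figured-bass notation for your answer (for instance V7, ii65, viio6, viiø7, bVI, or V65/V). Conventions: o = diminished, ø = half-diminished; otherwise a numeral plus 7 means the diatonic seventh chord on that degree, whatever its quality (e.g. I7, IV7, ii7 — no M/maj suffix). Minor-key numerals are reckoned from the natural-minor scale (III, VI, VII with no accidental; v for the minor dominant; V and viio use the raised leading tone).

The pitches Db-Fb-Ab-Cb form a minor seventh chord rooted on Db.
In Ab minor, Db is the subdominant; the diatonic minor seventh chord there is iv7.
With Ab in the bass the chord is in second inversion, so the figured bass is 43.

iv43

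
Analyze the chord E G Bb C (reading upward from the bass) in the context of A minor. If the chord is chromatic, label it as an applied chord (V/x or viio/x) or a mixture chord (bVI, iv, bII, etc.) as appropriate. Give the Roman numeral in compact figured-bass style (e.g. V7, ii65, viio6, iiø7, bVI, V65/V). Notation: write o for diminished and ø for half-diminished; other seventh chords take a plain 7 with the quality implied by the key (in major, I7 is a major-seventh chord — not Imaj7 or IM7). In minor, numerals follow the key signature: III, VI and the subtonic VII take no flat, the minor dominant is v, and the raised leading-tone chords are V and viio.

V65/VI

Stacked in thirds the chord is C-E-G-Bb: a dominant seventh chord on C.
C is not a diatonic chord root with this quality in A minor, but it lies a perfect fifth above F (VI), so the chord functions as an applied dominant of VI.
With E in the bass the chord is in first inversion, so the figured bass is 65.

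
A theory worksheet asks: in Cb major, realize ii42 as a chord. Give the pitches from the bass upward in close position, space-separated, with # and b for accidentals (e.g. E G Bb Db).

In Cb major, the second degree is Db, and the diatonic chord built there is a minor seventh chord.
Stacking thirds from Db gives Db-Fb-Ab-Cb.
With the 42 figure the chord is in third inversion; from the bass Cb upward in close position it reads Cb-Db-Fb-Ab.

Cb Db Fb Ab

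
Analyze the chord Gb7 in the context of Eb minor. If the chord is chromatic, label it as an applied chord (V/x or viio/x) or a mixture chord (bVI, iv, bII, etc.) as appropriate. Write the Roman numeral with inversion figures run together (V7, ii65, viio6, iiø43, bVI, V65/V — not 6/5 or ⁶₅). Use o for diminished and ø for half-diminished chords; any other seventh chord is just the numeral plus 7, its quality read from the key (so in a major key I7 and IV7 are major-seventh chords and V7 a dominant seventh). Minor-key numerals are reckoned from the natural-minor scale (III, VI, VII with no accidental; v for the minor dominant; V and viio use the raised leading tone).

Stacked in thirds the chord is Gb-Bb-Db-Fb: a dominant seventh chord on Gb.
Gb is not a diatonic chord root with this quality in Eb minor, but it lies a perfect fifth above Cb (VI), so the chord functions as an applied dominant of VI.

V7/VI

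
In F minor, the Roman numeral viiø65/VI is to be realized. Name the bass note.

Eb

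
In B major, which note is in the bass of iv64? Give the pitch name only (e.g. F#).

B

iv in B major has root E; the chord is E-G-B.
The figure 64 means second inversion — the fifth is in the bass.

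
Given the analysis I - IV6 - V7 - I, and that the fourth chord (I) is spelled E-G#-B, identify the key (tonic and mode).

E major

The anchor chord is a major triad on E, labeled I.
If E is scale degree 1 and the mode makes that degree carry a major triad, the tonic is E and the mode is major.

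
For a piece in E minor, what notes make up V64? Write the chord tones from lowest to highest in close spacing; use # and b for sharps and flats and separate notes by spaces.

F# B D#

In E minor, scale degree 5 is B. The dominant is major (leading tone raised), so V is a major triad.
That chord is spelled B-D#-F#.
With the 64 figure the chord is in second inversion; from the bass F# upward in close position it reads F#-B-D#.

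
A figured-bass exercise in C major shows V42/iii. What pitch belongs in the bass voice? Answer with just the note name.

A

The applied chord V42/iii is rooted on B: B-D#-F#-A.
The figure 42 means third inversion — the seventh is in the bass.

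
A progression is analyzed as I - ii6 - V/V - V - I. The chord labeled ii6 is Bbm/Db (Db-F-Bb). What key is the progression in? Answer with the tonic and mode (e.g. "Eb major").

Ab major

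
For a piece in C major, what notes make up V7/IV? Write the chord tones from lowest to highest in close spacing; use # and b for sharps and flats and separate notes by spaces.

V7/IV is a secondary dominant — the dominant seventh of IV. IV in C major is F, so the applied chord's root is C, a perfect fifth above.
Building a dominant seventh chord on C gives C-E-G-Bb.

C E G Bb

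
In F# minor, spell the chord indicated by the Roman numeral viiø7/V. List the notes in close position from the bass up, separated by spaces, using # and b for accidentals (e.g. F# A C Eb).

B# D# F# A#

The slash marks an applied leading-tone chord: viio of V. In F# minor, V is C#, so the leading tone to it is B#, a half step below.
Building a half-diminished seventh chord on B# gives B#-D#-F#-A#.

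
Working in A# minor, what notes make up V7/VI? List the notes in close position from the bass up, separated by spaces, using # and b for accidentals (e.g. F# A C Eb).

C# E# G# B

V7/VI is a secondary dominant — the dominant seventh of VI. VI in A# minor is F#, so the applied chord's root is C#, a perfect fifth above.
Building a dominant seventh chord on C# gives C#-E#-G#-B.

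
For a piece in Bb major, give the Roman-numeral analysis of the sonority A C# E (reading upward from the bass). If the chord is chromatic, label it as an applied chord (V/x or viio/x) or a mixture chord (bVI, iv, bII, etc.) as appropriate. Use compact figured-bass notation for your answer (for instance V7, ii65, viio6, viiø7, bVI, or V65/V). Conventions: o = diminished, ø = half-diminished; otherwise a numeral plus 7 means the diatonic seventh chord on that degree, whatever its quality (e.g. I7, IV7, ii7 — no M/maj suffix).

Stacked in thirds the chord is A-C#-E: a major triad on A.
A is not a diatonic chord root with this quality in Bb major, but it lies a perfect fifth above D (iii), so the chord functions as an applied dominant of iii.

V/iii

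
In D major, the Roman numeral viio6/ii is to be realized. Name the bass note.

F#

The applied chord viio6/ii is rooted on D#: D#-F#-A.
The figure 6 means first inversion — the third is in the bass.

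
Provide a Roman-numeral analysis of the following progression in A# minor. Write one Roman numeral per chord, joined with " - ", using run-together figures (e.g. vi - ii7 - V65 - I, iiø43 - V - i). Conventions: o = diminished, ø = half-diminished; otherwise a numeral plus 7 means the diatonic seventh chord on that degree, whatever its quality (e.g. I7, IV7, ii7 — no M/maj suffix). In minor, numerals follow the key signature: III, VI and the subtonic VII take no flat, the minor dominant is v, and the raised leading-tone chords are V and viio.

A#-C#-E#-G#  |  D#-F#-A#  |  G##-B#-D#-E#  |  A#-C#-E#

A#-C#-E#-G#: minor seventh chord on A# = scale degree 1 → i7.
D#-F#-A#: minor triad on D# = scale degree 4 → iv.
G##-B#-D#-E#: dominant seventh chord on E# = scale degree 5 → V65.
A#-C#-E#: minor triad on A# = scale degree 1 → i.

i7 - iv - V65 - i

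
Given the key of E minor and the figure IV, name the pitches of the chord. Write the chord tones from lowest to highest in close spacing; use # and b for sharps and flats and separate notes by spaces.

A C# E

IV is the major subdominant, borrowed from the parallel major. In E minor that root is A.
So the chord is A-C#-E, a major triad.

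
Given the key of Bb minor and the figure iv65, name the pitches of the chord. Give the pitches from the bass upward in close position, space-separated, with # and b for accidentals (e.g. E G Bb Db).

In Bb minor, the subdominant is Eb, and the diatonic chord built there is a minor seventh chord.
Stacking thirds from Eb gives Eb-Gb-Bb-Db.
The figured bass 65 indicates first inversion, placing the third (Gb) in the bass: Gb-Bb-Db-Eb.

Gb Bb Db Eb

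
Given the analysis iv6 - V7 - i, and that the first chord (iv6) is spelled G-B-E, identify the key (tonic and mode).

B minor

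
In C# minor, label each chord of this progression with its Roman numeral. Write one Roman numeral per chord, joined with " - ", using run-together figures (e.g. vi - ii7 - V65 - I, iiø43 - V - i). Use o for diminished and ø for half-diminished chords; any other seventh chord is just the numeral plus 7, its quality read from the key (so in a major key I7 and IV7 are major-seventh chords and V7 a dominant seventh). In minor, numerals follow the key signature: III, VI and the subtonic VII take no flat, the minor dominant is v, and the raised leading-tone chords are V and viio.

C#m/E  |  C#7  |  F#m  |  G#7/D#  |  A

C#m/E has root C#, degree 1 in C# minor, so i6.
C#7: chromatic; C# is V of iv, so V7/iv.
F#m: root F# is the subdominant; minor triad there is iv.
G#7/D#: dominant seventh chord on G# = scale degree 5 → V43.
A has root A, degree 6 in C# minor, so VI.

i6 - V7/iv - iv - V43 - VI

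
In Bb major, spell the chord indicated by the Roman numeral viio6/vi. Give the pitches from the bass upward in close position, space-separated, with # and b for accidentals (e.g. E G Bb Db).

A C F#

The slash marks an applied leading-tone chord: viio of vi. In Bb major, vi is G, so the leading tone to it is F#, a half step below.
Building a diminished triad on F# gives F#-A-C.
With the 6 figure the chord is in first inversion; from the bass A upward in close position it reads A-C-F#.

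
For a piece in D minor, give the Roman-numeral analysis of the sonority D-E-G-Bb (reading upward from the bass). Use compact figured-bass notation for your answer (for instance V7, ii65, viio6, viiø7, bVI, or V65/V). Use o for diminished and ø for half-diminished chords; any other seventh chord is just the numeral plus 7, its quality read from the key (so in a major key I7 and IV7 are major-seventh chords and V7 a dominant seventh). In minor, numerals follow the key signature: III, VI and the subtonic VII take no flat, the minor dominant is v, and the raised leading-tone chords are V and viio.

The pitches E-G-Bb-D form a half-diminished seventh chord rooted on E.
E is scale degree 2 in D minor, and a half-diminished seventh chord on that degree is written iiø7.
With D in the bass the chord is in third inversion, so the figured bass is 42.

iiø42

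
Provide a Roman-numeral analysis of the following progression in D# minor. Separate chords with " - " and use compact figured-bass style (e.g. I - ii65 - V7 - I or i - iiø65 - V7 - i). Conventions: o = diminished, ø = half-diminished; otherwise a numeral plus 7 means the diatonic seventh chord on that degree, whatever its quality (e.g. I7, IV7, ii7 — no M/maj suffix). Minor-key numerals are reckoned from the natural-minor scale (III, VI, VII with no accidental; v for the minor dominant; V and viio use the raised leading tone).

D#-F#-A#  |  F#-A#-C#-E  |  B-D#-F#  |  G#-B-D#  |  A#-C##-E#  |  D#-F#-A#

D#-F#-A#: root D# is the tonic; minor triad there is i.
F#-A#-C#-E: a dominant seventh chord on F#, the applied dominant of VI → V7/VI.
B-D#-F#: root B is the submediant; major triad there is VI.
G#-B-D#: root G# is the subdominant; minor triad there is iv.
A#-C##-E#: major triad on A# = scale degree 5 → V.
D#-F#-A# has root D#, degree 1 in D# minor, so i.

i - V7/VI - VI - iv - V - i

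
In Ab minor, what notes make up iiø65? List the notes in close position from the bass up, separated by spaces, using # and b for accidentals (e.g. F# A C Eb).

Db Fb Ab Bb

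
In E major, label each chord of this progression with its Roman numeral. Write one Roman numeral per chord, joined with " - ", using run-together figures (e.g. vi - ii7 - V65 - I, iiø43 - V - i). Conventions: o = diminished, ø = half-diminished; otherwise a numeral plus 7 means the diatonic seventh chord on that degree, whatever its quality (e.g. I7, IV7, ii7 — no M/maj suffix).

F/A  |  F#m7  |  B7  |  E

bII6 - ii7 - V7 - I

F/A is non-diatonic — a major triad on the lowered supertonic (F): the Neapolitan sixth, bII6 (third, A, in the bass — hence the 6).
F#m7: minor seventh chord on F# = scale degree 2 → ii7.
B7 has root B, degree 5 in E major, so V7.
E has root E, degree 1 in E major, so I.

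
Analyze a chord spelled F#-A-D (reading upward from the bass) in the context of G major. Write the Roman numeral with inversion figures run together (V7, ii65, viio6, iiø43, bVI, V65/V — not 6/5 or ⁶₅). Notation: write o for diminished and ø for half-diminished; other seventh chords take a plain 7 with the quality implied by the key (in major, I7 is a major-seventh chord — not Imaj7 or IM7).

Stacked in thirds the chord is D-F#-A: a major triad on D.
D is scale degree 5 in G major, and a major triad on that degree is written V.
With F# in the bass the chord is in first inversion, so the figured bass is 6.

V6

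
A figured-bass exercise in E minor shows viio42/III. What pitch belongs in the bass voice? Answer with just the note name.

The applied chord viio42/III is rooted on F#: F#-A-C-Eb.
The figure 42 means third inversion — the seventh is in the bass.

Eb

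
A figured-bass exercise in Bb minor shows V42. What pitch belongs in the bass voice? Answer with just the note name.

V in Bb minor has root F; the chord is F-A-C-Eb.
The figure 42 means third inversion — the seventh is in the bass.

Eb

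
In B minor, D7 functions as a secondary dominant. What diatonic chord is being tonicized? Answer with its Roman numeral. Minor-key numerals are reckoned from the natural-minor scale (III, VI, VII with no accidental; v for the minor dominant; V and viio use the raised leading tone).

VI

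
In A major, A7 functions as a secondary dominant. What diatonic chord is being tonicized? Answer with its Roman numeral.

IV

The chord is a dominant seventh chord on A.
A dominant resolves down a perfect fifth: A → D. In A major, D is scale degree 4, i.e. IV.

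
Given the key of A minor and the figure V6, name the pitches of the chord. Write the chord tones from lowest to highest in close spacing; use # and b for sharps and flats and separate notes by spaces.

G# B E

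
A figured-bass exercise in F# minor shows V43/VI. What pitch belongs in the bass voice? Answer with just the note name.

E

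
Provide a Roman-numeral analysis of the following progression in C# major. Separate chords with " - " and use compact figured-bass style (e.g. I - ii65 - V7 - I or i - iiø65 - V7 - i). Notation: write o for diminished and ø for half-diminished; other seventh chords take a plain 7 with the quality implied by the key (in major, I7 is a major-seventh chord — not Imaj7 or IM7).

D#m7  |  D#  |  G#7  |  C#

D#m7: root D# is the supertonic; minor seventh chord there is ii7.
D#: a major triad on D#, the applied dominant of V → V/V.
G#7: dominant seventh chord on G# = scale degree 5 → V7.
C# has root C#, degree 1 in C# major, so I.

ii7 - V/V - V7 - I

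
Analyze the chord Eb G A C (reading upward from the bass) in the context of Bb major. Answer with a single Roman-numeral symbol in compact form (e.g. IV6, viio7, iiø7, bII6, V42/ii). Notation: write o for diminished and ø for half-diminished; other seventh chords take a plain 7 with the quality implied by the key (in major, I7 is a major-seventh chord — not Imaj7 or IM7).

Stacked in thirds the chord is A-C-Eb-G: a half-diminished seventh chord on A.
A is scale degree 7 in Bb major, and a half-diminished seventh chord on that degree is written viiø7.
With Eb in the bass the chord is in second inversion, so the figured bass is 43.

viiø43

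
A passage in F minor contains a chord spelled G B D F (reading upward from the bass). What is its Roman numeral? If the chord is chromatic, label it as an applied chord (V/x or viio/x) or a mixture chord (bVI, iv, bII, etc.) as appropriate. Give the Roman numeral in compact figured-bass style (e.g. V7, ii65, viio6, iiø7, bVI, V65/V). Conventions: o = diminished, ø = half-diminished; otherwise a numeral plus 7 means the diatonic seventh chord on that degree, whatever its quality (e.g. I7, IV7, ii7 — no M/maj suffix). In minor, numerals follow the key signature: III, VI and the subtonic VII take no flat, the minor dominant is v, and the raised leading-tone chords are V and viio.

The pitches G-B-D-F form a dominant seventh chord rooted on G.
G is not a diatonic chord root with this quality in F minor, but it lies a perfect fifth above C (V), so the chord functions as an applied dominant of V.

V7/V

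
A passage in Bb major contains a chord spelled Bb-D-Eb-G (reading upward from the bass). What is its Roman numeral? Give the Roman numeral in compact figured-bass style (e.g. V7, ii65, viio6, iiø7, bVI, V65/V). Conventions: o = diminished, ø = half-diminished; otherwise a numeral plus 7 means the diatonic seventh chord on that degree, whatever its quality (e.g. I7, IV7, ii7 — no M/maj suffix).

The pitches Eb-G-Bb-D form a major seventh chord rooted on Eb.
Eb is scale degree 4 in Bb major, and a major seventh chord on that degree is written IV7.
With Bb in the bass the chord is in second inversion, so the figured bass is 43.

IV43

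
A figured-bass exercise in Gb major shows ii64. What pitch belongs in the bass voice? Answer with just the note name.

Eb

ii in Gb major has root Ab; the chord is Ab-Cb-Eb.
The figure 64 means second inversion — the fifth is in the bass.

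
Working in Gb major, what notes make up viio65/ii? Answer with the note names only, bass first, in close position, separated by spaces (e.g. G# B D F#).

viio65/ii is a secondary leading-tone chord. The target ii is Ab in Gb major; the applied chord is rooted a semitone below, on G.
Building a fully diminished seventh chord on G gives G-Bb-Db-Fb.
With the 65 figure the chord is in first inversion; from the bass Bb upward in close position it reads Bb-Db-Fb-G.

Bb Db Fb G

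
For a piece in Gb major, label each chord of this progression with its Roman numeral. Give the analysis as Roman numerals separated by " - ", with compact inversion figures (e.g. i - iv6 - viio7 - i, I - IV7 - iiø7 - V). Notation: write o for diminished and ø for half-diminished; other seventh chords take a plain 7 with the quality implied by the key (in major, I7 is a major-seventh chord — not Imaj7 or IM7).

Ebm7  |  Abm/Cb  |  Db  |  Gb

vi7 - ii6 - V - I

Ebm7: minor seventh chord on Eb = scale degree 6 → vi7.
Abm/Cb: root Ab is the supertonic; minor triad there is ii6.
Db: major triad on Db = scale degree 5 → V.
Gb has root Gb, degree 1 in Gb major, so I.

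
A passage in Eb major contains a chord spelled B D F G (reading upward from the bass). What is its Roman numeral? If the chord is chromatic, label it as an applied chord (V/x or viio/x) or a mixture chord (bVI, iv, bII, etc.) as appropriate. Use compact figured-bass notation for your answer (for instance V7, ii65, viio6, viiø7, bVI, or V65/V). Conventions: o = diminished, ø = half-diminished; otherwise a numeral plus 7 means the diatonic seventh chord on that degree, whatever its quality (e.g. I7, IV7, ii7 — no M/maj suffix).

V65/vi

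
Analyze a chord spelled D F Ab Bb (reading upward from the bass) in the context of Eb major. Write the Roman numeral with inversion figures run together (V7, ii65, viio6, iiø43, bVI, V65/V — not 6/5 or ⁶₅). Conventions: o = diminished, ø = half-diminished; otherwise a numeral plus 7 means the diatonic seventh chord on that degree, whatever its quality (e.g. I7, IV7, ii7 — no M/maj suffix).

V65

Stacked in thirds the chord is Bb-D-F-Ab: a dominant seventh chord on Bb.
Bb is scale degree 5 in Eb major, and a dominant seventh chord on that degree is written V7.
With D in the bass the chord is in first inversion, so the figured bass is 65.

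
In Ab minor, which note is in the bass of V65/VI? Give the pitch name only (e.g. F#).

Eb

The applied chord V65/VI is rooted on Cb: Cb-Eb-Gb-Bbb.
The figure 65 means first inversion — the third is in the bass.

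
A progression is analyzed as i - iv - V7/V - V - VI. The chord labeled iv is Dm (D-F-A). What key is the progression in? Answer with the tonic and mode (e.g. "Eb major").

A minor

iv is given as D-F-A — a minor triad with root D.
iv on D implies D is the subdominant; that puts the tonic at A, and the lowercase numeral fits minor mode.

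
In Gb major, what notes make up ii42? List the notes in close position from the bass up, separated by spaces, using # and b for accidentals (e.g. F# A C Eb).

In Gb major, the supertonic is Ab, and the diatonic chord built there is a minor seventh chord.
That chord is spelled Ab-Cb-Eb-Gb.
With the 42 figure the chord is in third inversion; from the bass Gb upward in close position it reads Gb-Ab-Cb-Eb.

Gb Ab Cb Eb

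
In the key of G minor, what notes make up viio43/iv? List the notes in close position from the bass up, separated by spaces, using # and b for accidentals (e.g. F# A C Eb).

F Ab B D

viio43/iv is a secondary leading-tone chord. The target iv is C in G minor; the applied chord is rooted a semitone below, on B.
Building a fully diminished seventh chord on B gives B-D-F-Ab.
The figured bass 43 indicates second inversion, placing the fifth (F) in the bass: F-Ab-B-D.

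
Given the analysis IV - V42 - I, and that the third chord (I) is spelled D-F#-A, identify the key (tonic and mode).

I is given as D-F#-A — a major triad with root D.
If D is scale degree 1 and the mode makes that degree carry a major triad, the tonic is D and the mode is major.

D major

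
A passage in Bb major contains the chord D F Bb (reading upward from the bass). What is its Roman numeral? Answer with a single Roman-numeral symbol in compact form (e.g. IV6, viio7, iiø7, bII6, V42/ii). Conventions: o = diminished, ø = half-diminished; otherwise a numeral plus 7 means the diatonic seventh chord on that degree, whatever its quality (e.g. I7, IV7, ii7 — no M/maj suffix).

The pitches Bb-D-F form a major triad rooted on Bb.
Bb is scale degree 1 in Bb major, and a major triad on that degree is written I.
With D in the bass the chord is in first inversion, so the figured bass is 6.

I6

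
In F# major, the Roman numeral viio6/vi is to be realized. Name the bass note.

E#

The applied chord viio6/vi is rooted on C##: C##-E#-G#.
The figure 6 means first inversion — the third is in the bass.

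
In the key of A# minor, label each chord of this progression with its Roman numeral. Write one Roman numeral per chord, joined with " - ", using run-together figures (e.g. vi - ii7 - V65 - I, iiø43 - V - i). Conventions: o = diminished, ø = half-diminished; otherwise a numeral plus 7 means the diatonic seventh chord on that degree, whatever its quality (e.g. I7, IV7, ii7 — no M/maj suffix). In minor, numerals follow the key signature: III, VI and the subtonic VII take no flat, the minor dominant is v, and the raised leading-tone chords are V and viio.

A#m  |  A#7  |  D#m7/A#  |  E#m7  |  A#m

i - V7/iv - iv43 - v7 - i

A#m: minor triad on A# = scale degree 1 → i.
A#7 is the secondary dominant of iv (dominant seventh chord on A#): V7/iv.
D#m7/A#: root D# is the subdominant; minor seventh chord there is iv43.
E#m7: minor seventh chord on E# = scale degree 5 → v7.
A#m: root A# is the tonic; minor triad there is i.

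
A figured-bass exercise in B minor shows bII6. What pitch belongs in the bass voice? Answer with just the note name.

bII in B minor has root C; the chord is C-E-G.
The figure 6 means first inversion — the third is in the bass.

E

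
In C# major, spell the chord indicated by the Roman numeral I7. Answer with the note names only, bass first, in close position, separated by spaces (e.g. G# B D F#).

The numeral's case and figure indicate a major seventh chord. In C# major its root, the first degree, is C#.
That chord is spelled C#-E#-G#-B#.

C# E# G# B#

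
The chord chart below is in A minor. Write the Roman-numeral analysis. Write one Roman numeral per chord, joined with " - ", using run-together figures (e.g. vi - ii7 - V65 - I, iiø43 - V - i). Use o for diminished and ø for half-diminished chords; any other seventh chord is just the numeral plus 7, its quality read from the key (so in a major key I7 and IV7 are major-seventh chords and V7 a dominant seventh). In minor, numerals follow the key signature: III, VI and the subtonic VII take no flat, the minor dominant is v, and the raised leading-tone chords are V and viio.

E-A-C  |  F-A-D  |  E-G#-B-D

E-A-C: root A is the tonic; minor triad there is i64.
F-A-D: minor triad on D = scale degree 4 → iv6.
E-G#-B-D: dominant seventh chord on E = scale degree 5 → V7.

i64 - iv6 - V7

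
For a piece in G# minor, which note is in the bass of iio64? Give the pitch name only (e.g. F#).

E

iio in G# minor has root A#; the chord is A#-C#-E.
The figure 64 means second inversion — the fifth is in the bass.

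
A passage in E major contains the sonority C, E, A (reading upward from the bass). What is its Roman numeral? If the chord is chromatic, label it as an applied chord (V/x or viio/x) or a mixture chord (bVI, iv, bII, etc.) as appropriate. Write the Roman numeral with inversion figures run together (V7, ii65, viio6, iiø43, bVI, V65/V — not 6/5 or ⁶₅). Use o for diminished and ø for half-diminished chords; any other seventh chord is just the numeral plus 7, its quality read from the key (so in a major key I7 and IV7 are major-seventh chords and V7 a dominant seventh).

iv6

The pitches A-C-E form a minor triad rooted on A.
A is the fourth degree of E major. This is the minor subdominant, borrowed from the parallel minor.
With C in the bass the chord is in first inversion, so the figured bass is 6.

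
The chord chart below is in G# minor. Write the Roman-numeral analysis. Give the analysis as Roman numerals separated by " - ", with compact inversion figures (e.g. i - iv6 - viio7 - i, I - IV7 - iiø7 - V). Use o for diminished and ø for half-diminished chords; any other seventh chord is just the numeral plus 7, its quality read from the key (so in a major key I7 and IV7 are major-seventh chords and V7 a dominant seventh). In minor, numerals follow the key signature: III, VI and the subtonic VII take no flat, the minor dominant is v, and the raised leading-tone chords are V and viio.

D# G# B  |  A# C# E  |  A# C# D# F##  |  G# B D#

i64 - iio - V43 - i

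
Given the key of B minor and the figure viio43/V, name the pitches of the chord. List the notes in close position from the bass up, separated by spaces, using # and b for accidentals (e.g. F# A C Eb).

B D E# G#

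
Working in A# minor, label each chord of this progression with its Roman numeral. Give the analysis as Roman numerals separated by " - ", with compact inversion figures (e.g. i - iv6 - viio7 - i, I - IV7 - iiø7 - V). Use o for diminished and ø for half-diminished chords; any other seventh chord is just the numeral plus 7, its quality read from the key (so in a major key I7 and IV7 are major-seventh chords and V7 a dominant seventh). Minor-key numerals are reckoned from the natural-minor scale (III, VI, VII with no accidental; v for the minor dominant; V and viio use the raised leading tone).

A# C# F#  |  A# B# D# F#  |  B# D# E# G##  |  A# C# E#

VI6 - iiø42 - V43 - i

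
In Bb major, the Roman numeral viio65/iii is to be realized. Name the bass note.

The applied chord viio65/iii is rooted on C#: C#-E-G-Bb.
The figure 65 means first inversion — the third is in the bass.

E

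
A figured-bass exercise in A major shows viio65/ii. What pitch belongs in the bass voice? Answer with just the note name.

C#

The applied chord viio65/ii is rooted on A#: A#-C#-E-G.
The figure 65 means first inversion — the third is in the bass.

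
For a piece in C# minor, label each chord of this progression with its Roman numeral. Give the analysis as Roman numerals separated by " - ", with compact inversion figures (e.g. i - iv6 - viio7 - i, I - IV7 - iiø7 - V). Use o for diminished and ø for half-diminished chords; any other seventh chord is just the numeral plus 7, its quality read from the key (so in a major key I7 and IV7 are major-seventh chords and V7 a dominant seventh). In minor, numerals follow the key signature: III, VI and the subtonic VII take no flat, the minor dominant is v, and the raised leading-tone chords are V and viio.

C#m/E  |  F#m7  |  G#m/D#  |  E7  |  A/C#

C#m/E: root C# is the tonic; minor triad there is i6.
F#m7: root F# is the subdominant; minor seventh chord there is iv7.
G#m/D#: minor triad on G# = scale degree 5 → v64.
E7: chromatic; E is V of VI, so V7/VI.
A/C# has root A, degree 6 in C# minor, so VI6.

i6 - iv7 - v64 - V7/VI - VI6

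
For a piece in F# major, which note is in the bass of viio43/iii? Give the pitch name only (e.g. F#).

D#

The applied chord viio43/iii is rooted on G##: G##-B#-D#-F#.
The figure 43 means second inversion — the fifth is in the bass.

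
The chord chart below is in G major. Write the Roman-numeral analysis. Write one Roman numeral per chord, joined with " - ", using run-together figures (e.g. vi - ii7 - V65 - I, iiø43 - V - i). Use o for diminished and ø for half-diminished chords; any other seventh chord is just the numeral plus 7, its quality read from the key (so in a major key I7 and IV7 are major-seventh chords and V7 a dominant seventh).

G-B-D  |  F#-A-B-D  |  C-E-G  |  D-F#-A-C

G-B-D: root G is the tonic; major triad there is I.
F#-A-B-D: minor seventh chord on B = scale degree 3 → iii43.
C-E-G: root C is the subdominant; major triad there is IV.
D-F#-A-C has root D, degree 5 in G major, so V7.

I - iii43 - IV - V7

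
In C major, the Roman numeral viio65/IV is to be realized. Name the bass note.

G

The applied chord viio65/IV is rooted on E: E-G-Bb-Db.
The figure 65 means first inversion — the third is in the bass.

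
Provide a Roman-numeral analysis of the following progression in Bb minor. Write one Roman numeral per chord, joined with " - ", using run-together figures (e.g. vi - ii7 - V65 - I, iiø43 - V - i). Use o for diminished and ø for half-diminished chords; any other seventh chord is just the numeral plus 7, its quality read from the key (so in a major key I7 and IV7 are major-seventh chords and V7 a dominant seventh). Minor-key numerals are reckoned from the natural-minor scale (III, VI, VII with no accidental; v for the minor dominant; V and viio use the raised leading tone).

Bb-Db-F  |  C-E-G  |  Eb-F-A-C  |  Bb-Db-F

i - V/V - V42 - i

Bb-Db-F has root Bb, degree 1 in Bb minor, so i.
C-E-G: chromatic; C is V of V, so V/V.
Eb-F-A-C: root F is the dominant; dominant seventh chord there is V42.
Bb-Db-F has root Bb, degree 1 in Bb minor, so i.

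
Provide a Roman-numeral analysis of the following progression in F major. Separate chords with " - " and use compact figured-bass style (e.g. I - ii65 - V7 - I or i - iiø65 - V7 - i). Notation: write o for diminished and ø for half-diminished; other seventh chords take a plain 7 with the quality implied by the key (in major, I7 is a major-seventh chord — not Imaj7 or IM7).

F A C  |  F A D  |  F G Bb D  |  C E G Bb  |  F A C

I - vi6 - ii42 - V7 - I

F-A-C: root F is the tonic; major triad there is I.
F-A-D: minor triad on D = scale degree 6 → vi6.
F-G-Bb-D: root G is the supertonic; minor seventh chord there is ii42.
C-E-G-Bb: dominant seventh chord on C = scale degree 5 → V7.
F-A-C has root F, degree 1 in F major, so I.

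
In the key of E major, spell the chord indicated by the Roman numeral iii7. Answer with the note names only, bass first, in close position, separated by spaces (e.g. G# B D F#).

G# B D# F#

The numeral's case and figure indicate a minor seventh chord. In E major its root, the third degree, is G#.
Stacking thirds from G# gives G#-B-D#-F#.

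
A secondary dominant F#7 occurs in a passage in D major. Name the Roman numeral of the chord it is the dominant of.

The chord is a dominant seventh chord on F#.
A dominant resolves down a perfect fifth: F# → B. In D major, B is scale degree 6, i.e. vi.

vi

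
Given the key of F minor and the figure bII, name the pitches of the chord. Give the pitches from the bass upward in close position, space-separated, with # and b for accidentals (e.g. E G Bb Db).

Scale degree 2 in F minor is G; lowering it a half step gives Gb. bII is the Neapolitan chord — a major triad on the lowered second degree.
So the chord is Gb-Bb-Db, a major triad.

Gb Bb Db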